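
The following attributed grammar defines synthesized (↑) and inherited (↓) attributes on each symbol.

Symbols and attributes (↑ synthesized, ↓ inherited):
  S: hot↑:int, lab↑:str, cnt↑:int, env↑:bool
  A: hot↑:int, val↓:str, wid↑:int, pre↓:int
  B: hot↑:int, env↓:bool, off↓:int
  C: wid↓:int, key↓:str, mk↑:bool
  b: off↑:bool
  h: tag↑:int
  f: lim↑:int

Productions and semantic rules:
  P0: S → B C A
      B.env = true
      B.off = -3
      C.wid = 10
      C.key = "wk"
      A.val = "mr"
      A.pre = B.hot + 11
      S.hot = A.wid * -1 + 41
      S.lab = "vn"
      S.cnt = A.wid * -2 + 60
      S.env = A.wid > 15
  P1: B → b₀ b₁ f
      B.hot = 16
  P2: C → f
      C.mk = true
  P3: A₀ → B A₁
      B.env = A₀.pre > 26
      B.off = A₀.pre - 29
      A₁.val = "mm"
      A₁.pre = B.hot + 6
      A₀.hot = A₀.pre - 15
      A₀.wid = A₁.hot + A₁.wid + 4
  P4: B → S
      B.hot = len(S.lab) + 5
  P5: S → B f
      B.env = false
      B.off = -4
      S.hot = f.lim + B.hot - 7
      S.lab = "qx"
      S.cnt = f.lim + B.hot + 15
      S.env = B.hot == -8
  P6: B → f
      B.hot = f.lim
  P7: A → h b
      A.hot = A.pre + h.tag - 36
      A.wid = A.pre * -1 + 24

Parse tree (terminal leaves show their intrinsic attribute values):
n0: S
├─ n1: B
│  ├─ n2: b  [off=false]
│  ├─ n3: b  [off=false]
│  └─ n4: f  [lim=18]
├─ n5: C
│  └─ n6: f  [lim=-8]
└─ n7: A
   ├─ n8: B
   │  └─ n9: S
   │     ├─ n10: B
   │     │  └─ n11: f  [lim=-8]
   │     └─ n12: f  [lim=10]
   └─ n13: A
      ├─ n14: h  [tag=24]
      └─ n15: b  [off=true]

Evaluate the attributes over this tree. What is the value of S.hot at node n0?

25

1. n1.env = true  [true]
2. n1.off = -3  [-3]
3. n2.off = false  [terminal]
4. n3.off = false  [terminal]
5. n4.lim = 18  [terminal]
6. n1.hot = 16  [16]
7. n5.wid = 10  [10]
8. n5.key = "wk"  ["wk"]
9. n6.lim = -8  [terminal]
10. n5.mk = true  [true]
11. n7.val = "mr"  ["mr"]
12. n7.pre = 27  [B.hot + 11]
13. n8.env = true  [A₀.pre > 26]
14. n8.off = -2  [A₀.pre - 29]
15. n10.env = false  [false]
16. n10.off = -4  [-4]
17. n11.lim = -8  [terminal]
18. n10.hot = -8  [f.lim]
19. n12.lim = 10  [terminal]
20. n9.hot = -5  [f.lim + B.hot - 7]
21. n9.lab = "qx"  ["qx"]
22. n9.cnt = 17  [f.lim + B.hot + 15]
23. n9.env = true  [B.hot == -8]
24. n8.hot = 7  [len(S.lab) + 5]
25. n13.val = "mm"  ["mm"]
26. n13.pre = 13  [B.hot + 6]
27. n14.tag = 24  [terminal]
28. n15.off = true  [terminal]
29. n13.hot = 1  [A.pre + h.tag - 36]
30. n13.wid = 11  [A.pre * -1 + 24]
31. n7.hot = 12  [A₀.pre - 15]
32. n7.wid = 16  [A₁.hot + A₁.wid + 4]
33. n0.hot = 25  [A.wid * -1 + 41]
34. n0.lab = "vn"  ["vn"]
35. n0.cnt = 28  [A.wid * -2 + 60]
36. n0.env = true  [A.wid > 15]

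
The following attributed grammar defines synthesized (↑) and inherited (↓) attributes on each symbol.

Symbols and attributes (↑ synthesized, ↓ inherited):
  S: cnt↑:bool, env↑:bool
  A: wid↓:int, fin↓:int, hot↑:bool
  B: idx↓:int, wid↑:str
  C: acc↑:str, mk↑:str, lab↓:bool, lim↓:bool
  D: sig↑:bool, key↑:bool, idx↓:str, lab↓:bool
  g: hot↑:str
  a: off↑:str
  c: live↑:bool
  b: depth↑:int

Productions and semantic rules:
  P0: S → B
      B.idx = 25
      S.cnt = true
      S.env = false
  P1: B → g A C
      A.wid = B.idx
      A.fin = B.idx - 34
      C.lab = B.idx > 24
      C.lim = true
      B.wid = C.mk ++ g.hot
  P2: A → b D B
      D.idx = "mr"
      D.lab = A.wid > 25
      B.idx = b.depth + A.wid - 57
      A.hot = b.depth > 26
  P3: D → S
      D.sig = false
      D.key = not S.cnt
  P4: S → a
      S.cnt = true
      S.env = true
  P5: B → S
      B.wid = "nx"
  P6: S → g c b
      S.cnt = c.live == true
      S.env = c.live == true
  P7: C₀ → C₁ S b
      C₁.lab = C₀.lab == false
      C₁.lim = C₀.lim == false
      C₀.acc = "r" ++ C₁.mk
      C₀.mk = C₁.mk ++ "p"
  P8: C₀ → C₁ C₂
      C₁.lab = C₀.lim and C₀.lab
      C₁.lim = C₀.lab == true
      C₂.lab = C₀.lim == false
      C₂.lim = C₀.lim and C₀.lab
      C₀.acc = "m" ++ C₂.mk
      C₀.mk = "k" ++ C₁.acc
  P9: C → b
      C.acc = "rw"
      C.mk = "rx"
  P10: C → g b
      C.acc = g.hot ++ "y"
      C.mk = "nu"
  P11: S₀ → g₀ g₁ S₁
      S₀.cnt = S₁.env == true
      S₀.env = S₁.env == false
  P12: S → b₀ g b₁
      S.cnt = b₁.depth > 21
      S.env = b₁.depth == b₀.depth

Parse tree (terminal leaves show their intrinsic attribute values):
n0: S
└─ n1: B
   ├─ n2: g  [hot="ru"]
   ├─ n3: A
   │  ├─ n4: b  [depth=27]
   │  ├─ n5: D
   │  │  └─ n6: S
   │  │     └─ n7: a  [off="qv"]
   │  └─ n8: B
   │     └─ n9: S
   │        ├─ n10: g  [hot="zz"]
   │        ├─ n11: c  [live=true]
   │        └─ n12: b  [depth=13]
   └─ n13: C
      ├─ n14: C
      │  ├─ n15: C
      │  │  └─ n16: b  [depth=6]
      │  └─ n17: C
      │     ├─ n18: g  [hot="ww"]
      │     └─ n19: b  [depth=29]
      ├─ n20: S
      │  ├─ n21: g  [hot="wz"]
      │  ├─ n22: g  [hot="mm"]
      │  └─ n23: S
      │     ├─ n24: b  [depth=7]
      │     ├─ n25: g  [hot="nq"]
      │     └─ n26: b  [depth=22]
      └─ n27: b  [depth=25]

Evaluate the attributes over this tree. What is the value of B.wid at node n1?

1. n1.idx = 25  [25]
2. n2.hot = "ru"  [terminal]
3. n3.wid = 25  [B.idx]
4. n3.fin = -9  [B.idx - 34]
5. n4.depth = 27  [terminal]
6. n5.idx = "mr"  ["mr"]
7. n5.lab = false  [A.wid > 25]
8. n7.off = "qv"  [terminal]
9. n6.cnt = true  [true]
10. n6.env = true  [true]
11. n5.sig = false  [false]
12. n5.key = false  [not S.cnt]
13. n8.idx = -5  [b.depth + A.wid - 57]
14. n10.hot = "zz"  [terminal]
15. n11.live = true  [terminal]
16. n12.depth = 13  [terminal]
17. n9.cnt = true  [c.live == true]
18. n9.env = true  [c.live == true]
19. n8.wid = "nx"  ["nx"]
20. n3.hot = true  [b.depth > 26]
21. n13.lab = true  [B.idx > 24]
22. n13.lim = true  [true]
23. n14.lab = false  [C₀.lab == false]
24. n14.lim = false  [C₀.lim == false]
25. n15.lab = false  [C₀.lim and C₀.lab]
26. n15.lim = false  [C₀.lab == true]
27. n16.depth = 6  [terminal]
28. n15.acc = "rw"  ["rw"]
29. n15.mk = "rx"  ["rx"]
30. n17.lab = true  [C₀.lim == false]
31. n17.lim = false  [C₀.lim and C₀.lab]
32. n18.hot = "ww"  [terminal]
33. n19.depth = 29  [terminal]
34. n17.acc = "wwy"  [g.hot ++ "y"]
35. n17.mk = "nu"  ["nu"]
36. n14.acc = "mnu"  ["m" ++ C₂.mk]
37. n14.mk = "krw"  ["k" ++ C₁.acc]
38. n21.hot = "wz"  [terminal]
39. n22.hot = "mm"  [terminal]
40. n24.depth = 7  [terminal]
41. n25.hot = "nq"  [terminal]
42. n26.depth = 22  [terminal]
43. n23.cnt = true  [b₁.depth > 21]
44. n23.env = false  [b₁.depth == b₀.depth]
45. n20.cnt = false  [S₁.env == true]
46. n20.env = true  [S₁.env == false]
47. n27.depth = 25  [terminal]
48. n13.acc = "rkrw"  ["r" ++ C₁.mk]
49. n13.mk = "krwp"  [C₁.mk ++ "p"]
50. n1.wid = "krwpru"  [C.mk ++ g.hot]
51. n0.cnt = true  [true]
52. n0.env = false  [false]

"krwpru"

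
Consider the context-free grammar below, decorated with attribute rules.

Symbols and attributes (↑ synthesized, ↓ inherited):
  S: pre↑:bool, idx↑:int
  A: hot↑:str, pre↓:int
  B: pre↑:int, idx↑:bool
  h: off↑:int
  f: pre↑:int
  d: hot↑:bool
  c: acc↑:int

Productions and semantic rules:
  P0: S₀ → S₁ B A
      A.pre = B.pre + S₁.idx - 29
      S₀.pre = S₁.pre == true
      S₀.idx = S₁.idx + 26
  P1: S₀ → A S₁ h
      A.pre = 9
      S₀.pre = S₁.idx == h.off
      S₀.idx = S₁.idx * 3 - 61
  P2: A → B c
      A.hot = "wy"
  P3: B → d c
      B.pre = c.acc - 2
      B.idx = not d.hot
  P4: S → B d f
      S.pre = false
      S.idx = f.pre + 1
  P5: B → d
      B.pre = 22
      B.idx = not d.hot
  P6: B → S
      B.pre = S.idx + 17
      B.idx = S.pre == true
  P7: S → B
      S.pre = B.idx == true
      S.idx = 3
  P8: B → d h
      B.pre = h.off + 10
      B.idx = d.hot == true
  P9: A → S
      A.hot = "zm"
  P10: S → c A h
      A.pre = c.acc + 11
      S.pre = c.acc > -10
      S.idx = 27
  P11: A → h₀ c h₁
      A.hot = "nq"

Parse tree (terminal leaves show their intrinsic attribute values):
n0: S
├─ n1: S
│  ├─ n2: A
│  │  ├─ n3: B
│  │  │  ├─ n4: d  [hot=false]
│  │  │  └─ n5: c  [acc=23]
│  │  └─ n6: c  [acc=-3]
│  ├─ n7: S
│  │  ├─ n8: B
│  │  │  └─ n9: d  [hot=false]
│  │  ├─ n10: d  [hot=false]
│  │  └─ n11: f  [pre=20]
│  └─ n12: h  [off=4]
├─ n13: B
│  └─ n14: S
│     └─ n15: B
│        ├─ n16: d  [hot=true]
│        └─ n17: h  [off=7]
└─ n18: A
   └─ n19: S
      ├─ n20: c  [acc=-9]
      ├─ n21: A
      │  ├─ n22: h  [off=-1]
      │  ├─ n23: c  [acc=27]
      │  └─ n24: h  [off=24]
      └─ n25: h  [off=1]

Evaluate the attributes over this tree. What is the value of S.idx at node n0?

1. n2.pre = 9  [9]
2. n4.hot = false  [terminal]
3. n5.acc = 23  [terminal]
4. n3.pre = 21  [c.acc - 2]
5. n3.idx = true  [not d.hot]
6. n6.acc = -3  [terminal]
7. n2.hot = "wy"  ["wy"]
8. n9.hot = false  [terminal]
9. n8.pre = 22  [22]
10. n8.idx = true  [not d.hot]
11. n10.hot = false  [terminal]
12. n11.pre = 20  [terminal]
13. n7.pre = false  [false]
14. n7.idx = 21  [f.pre + 1]
15. n12.off = 4  [terminal]
16. n1.pre = false  [S₁.idx == h.off]
17. n1.idx = 2  [S₁.idx * 3 - 61]
18. n16.hot = true  [terminal]
19. n17.off = 7  [terminal]
20. n15.pre = 17  [h.off + 10]
21. n15.idx = true  [d.hot == true]
22. n14.pre = true  [B.idx == true]
23. n14.idx = 3  [3]
24. n13.pre = 20  [S.idx + 17]
25. n13.idx = true  [S.pre == true]
26. n18.pre = -7  [B.pre + S₁.idx - 29]
27. n20.acc = -9  [terminal]
28. n21.pre = 2  [c.acc + 11]
29. n22.off = -1  [terminal]
30. n23.acc = 27  [terminal]
31. n24.off = 24  [terminal]
32. n21.hot = "nq"  ["nq"]
33. n25.off = 1  [terminal]
34. n19.pre = true  [c.acc > -10]
35. n19.idx = 27  [27]
36. n18.hot = "zm"  ["zm"]
37. n0.pre = false  [S₁.pre == true]
38. n0.idx = 28  [S₁.idx + 26]

28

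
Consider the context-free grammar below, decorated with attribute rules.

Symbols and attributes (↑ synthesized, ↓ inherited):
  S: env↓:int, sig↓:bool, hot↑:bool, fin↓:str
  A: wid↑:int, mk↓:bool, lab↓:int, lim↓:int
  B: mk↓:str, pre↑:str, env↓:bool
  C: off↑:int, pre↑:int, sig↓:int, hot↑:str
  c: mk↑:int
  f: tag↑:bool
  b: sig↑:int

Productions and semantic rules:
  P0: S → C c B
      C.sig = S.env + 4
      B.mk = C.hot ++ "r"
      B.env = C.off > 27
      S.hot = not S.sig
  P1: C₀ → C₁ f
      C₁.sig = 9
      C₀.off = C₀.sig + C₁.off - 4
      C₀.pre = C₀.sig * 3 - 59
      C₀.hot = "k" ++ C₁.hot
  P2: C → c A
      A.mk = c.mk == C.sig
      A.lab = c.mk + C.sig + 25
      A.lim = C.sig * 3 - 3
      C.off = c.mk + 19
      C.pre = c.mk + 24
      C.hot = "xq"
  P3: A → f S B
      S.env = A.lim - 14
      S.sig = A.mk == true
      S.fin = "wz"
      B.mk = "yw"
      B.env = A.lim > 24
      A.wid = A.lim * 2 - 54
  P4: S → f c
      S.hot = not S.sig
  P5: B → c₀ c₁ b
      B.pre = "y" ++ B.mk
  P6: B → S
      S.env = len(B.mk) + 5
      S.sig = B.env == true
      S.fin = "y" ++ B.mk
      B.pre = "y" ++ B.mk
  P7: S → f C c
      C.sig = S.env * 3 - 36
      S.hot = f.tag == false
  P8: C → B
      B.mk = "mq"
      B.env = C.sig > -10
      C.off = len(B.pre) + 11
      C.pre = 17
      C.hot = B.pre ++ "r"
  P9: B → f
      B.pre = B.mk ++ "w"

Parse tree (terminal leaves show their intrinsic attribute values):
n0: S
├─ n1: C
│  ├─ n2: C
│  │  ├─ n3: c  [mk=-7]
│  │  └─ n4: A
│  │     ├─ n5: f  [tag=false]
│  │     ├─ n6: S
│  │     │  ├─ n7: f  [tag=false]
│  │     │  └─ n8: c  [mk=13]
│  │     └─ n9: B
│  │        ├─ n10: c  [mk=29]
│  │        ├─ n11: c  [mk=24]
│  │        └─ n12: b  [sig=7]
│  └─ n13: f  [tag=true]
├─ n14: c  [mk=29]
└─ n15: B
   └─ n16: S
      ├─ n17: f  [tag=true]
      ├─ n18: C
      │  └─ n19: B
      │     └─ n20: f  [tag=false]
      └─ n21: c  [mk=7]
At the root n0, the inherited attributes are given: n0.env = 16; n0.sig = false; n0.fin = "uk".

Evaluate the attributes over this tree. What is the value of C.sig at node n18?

1. n0.env = 16  [given at root]
2. n0.sig = false  [given at root]
3. n0.fin = "uk"  [given at root]
4. n1.sig = 20  [S.env + 4]
5. n2.sig = 9  [9]
6. n3.mk = -7  [terminal]
7. n4.mk = false  [c.mk == C.sig]
8. n4.lab = 27  [c.mk + C.sig + 25]
9. n4.lim = 24  [C.sig * 3 - 3]
10. n5.tag = false  [terminal]
11. n6.env = 10  [A.lim - 14]
12. n6.sig = false  [A.mk == true]
13. n6.fin = "wz"  ["wz"]
14. n7.tag = false  [terminal]
15. n8.mk = 13  [terminal]
16. n6.hot = true  [not S.sig]
17. n9.mk = "yw"  ["yw"]
18. n9.env = false  [A.lim > 24]
19. n10.mk = 29  [terminal]
20. n11.mk = 24  [terminal]
21. n12.sig = 7  [terminal]
22. n9.pre = "yyw"  ["y" ++ B.mk]
23. n4.wid = -6  [A.lim * 2 - 54]
24. n2.off = 12  [c.mk + 19]
25. n2.pre = 17  [c.mk + 24]
26. n2.hot = "xq"  ["xq"]
27. n13.tag = true  [terminal]
28. n1.off = 28  [C₀.sig + C₁.off - 4]
29. n1.pre = 1  [C₀.sig * 3 - 59]
30. n1.hot = "kxq"  ["k" ++ C₁.hot]
31. n14.mk = 29  [terminal]
32. n15.mk = "kxqr"  [C.hot ++ "r"]
33. n15.env = true  [C.off > 27]
34. n16.env = 9  [len(B.mk) + 5]
35. n16.sig = true  [B.env == true]
36. n16.fin = "ykxqr"  ["y" ++ B.mk]
37. n17.tag = true  [terminal]
38. n18.sig = -9  [S.env * 3 - 36]
39. n19.mk = "mq"  ["mq"]
40. n19.env = true  [C.sig > -10]
41. n20.tag = false  [terminal]
42. n19.pre = "mqw"  [B.mk ++ "w"]
43. n18.off = 14  [len(B.pre) + 11]
44. n18.pre = 17  [17]
45. n18.hot = "mqwr"  [B.pre ++ "r"]
46. n21.mk = 7  [terminal]
47. n16.hot = false  [f.tag == false]
48. n15.pre = "ykxqr"  ["y" ++ B.mk]
49. n0.hot = true  [not S.sig]

-9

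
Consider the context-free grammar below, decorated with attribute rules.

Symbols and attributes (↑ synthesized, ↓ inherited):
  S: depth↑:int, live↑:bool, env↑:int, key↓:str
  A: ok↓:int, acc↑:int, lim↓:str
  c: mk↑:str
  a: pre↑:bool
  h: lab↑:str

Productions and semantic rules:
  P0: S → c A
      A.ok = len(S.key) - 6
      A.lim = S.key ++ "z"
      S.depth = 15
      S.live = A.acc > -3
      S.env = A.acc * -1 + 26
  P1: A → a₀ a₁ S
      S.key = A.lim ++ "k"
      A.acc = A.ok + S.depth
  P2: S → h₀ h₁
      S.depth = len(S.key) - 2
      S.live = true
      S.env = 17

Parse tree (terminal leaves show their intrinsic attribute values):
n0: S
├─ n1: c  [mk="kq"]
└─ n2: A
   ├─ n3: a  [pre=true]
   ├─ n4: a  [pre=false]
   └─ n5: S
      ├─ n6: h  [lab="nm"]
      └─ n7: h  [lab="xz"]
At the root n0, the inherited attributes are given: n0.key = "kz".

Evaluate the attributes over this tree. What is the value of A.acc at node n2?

-2

1. n0.key = "kz"  [given at root]
2. n1.mk = "kq"  [terminal]
3. n2.ok = -4  [len(S.key) - 6]
4. n2.lim = "kzz"  [S.key ++ "z"]
5. n3.pre = true  [terminal]
6. n4.pre = false  [terminal]
7. n5.key = "kzzk"  [A.lim ++ "k"]
8. n6.lab = "nm"  [terminal]
9. n7.lab = "xz"  [terminal]
10. n5.depth = 2  [len(S.key) - 2]
11. n5.live = true  [true]
12. n5.env = 17  [17]
13. n2.acc = -2  [A.ok + S.depth]
14. n0.depth = 15  [15]
15. n0.live = true  [A.acc > -3]
16. n0.env = 28  [A.acc * -1 + 26]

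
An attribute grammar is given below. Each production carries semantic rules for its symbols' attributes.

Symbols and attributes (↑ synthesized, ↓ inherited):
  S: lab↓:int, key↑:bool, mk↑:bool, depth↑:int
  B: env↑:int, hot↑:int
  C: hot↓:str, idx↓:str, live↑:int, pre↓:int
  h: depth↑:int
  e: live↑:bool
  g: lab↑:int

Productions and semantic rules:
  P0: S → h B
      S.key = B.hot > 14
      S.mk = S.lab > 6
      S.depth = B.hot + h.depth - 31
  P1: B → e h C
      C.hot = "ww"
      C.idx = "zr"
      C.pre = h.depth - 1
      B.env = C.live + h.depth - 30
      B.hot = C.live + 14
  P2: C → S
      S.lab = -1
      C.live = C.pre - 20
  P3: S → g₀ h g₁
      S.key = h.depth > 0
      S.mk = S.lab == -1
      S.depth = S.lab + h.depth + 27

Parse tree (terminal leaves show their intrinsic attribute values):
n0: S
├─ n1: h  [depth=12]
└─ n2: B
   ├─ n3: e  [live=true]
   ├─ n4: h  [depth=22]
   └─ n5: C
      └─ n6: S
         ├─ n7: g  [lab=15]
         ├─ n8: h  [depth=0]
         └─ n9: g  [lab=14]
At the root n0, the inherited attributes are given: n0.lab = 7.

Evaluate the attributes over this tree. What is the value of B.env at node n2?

-7

1. n0.lab = 7  [given at root]
2. n1.depth = 12  [terminal]
3. n3.live = true  [terminal]
4. n4.depth = 22  [terminal]
5. n5.hot = "ww"  ["ww"]
6. n5.idx = "zr"  ["zr"]
7. n5.pre = 21  [h.depth - 1]
8. n6.lab = -1  [-1]
9. n7.lab = 15  [terminal]
10. n8.depth = 0  [terminal]
11. n9.lab = 14  [terminal]
12. n6.key = false  [h.depth > 0]
13. n6.mk = true  [S.lab == -1]
14. n6.depth = 26  [S.lab + h.depth + 27]
15. n5.live = 1  [C.pre - 20]
16. n2.env = -7  [C.live + h.depth - 30]
17. n2.hot = 15  [C.live + 14]
18. n0.key = true  [B.hot > 14]
19. n0.mk = true  [S.lab > 6]
20. n0.depth = -4  [B.hot + h.depth - 31]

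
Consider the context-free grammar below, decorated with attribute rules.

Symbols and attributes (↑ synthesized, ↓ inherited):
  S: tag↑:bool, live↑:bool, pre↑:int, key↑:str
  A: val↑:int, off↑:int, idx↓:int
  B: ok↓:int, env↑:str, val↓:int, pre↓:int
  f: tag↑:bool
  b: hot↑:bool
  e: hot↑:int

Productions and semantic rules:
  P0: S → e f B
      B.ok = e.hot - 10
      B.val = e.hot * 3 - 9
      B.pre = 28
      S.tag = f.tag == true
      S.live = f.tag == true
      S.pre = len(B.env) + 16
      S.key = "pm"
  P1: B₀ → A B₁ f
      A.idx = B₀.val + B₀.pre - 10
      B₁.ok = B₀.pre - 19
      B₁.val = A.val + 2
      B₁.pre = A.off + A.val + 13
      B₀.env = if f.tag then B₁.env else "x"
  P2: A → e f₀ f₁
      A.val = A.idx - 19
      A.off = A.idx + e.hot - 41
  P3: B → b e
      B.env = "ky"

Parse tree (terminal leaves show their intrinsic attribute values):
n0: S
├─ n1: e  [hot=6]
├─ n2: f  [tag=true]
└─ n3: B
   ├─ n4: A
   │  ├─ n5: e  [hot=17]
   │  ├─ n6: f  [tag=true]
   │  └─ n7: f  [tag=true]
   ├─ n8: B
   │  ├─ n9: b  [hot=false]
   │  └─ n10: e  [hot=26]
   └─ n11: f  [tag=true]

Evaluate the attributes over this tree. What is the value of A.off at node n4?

1. n1.hot = 6  [terminal]
2. n2.tag = true  [terminal]
3. n3.ok = -4  [e.hot - 10]
4. n3.val = 9  [e.hot * 3 - 9]
5. n3.pre = 28  [28]
6. n4.idx = 27  [B₀.val + B₀.pre - 10]
7. n5.hot = 17  [terminal]
8. n6.tag = true  [terminal]
9. n7.tag = true  [terminal]
10. n4.val = 8  [A.idx - 19]
11. n4.off = 3  [A.idx + e.hot - 41]
12. n8.ok = 9  [B₀.pre - 19]
13. n8.val = 10  [A.val + 2]
14. n8.pre = 24  [A.off + A.val + 13]
15. n9.hot = false  [terminal]
16. n10.hot = 26  [terminal]
17. n8.env = "ky"  ["ky"]
18. n11.tag = true  [terminal]
19. n3.env = "ky"  [if f.tag then B₁.env else "x"]
20. n0.tag = true  [f.tag == true]
21. n0.live = true  [f.tag == true]
22. n0.pre = 18  [len(B.env) + 16]
23. n0.key = "pm"  ["pm"]

3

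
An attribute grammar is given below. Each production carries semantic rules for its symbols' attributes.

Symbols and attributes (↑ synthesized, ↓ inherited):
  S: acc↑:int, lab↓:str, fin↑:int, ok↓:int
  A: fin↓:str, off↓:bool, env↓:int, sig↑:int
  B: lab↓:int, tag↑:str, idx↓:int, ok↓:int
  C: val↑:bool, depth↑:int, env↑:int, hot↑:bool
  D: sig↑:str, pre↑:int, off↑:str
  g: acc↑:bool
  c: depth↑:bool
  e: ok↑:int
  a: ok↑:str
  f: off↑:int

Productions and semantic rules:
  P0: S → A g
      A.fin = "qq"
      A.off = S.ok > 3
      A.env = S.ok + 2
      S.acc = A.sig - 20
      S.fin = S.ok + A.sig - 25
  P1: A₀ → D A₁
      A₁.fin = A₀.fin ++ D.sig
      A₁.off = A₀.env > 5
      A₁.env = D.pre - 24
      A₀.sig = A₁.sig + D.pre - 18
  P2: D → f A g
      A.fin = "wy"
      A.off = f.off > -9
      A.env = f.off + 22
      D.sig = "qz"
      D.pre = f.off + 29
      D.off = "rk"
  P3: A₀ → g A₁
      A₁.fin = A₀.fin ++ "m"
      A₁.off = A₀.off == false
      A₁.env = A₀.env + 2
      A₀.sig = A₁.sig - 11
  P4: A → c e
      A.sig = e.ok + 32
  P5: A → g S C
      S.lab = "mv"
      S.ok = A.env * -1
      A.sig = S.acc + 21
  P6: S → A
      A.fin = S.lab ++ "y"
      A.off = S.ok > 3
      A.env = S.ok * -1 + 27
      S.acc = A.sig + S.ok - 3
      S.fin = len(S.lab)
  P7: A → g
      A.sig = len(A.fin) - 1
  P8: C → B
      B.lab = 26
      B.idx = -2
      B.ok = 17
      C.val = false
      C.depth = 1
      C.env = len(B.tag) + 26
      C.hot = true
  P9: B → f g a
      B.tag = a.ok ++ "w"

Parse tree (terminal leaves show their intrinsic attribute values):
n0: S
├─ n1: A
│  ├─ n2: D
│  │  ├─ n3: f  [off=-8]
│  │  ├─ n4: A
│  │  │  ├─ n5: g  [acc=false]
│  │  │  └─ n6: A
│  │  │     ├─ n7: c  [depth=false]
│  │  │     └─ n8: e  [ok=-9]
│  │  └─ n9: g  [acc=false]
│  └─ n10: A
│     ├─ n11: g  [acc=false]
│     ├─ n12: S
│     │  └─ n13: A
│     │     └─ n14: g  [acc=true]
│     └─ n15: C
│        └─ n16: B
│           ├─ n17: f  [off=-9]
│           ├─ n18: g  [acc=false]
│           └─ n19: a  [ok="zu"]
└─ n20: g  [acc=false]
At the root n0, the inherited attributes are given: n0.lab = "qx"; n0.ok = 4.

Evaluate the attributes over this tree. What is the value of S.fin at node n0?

5

1. n0.lab = "qx"  [given at root]
2. n0.ok = 4  [given at root]
3. n1.fin = "qq"  ["qq"]
4. n1.off = true  [S.ok > 3]
5. n1.env = 6  [S.ok + 2]
6. n3.off = -8  [terminal]
7. n4.fin = "wy"  ["wy"]
8. n4.off = true  [f.off > -9]
9. n4.env = 14  [f.off + 22]
10. n5.acc = false  [terminal]
11. n6.fin = "wym"  [A₀.fin ++ "m"]
12. n6.off = false  [A₀.off == false]
13. n6.env = 16  [A₀.env + 2]
14. n7.depth = false  [terminal]
15. n8.ok = -9  [terminal]
16. n6.sig = 23  [e.ok + 32]
17. n4.sig = 12  [A₁.sig - 11]
18. n9.acc = false  [terminal]
19. n2.sig = "qz"  ["qz"]
20. n2.pre = 21  [f.off + 29]
21. n2.off = "rk"  ["rk"]
22. n10.fin = "qqqz"  [A₀.fin ++ D.sig]
23. n10.off = true  [A₀.env > 5]
24. n10.env = -3  [D.pre - 24]
25. n11.acc = false  [terminal]
26. n12.lab = "mv"  ["mv"]
27. n12.ok = 3  [A.env * -1]
28. n13.fin = "mvy"  [S.lab ++ "y"]
29. n13.off = false  [S.ok > 3]
30. n13.env = 24  [S.ok * -1 + 27]
31. n14.acc = true  [terminal]
32. n13.sig = 2  [len(A.fin) - 1]
33. n12.acc = 2  [A.sig + S.ok - 3]
34. n12.fin = 2  [len(S.lab)]
35. n16.lab = 26  [26]
36. n16.idx = -2  [-2]
37. n16.ok = 17  [17]
38. n17.off = -9  [terminal]
39. n18.acc = false  [terminal]
40. n19.ok = "zu"  [terminal]
41. n16.tag = "zuw"  [a.ok ++ "w"]
42. n15.val = false  [false]
43. n15.depth = 1  [1]
44. n15.env = 29  [len(B.tag) + 26]
45. n15.hot = true  [true]
46. n10.sig = 23  [S.acc + 21]
47. n1.sig = 26  [A₁.sig + D.pre - 18]
48. n20.acc = false  [terminal]
49. n0.acc = 6  [A.sig - 20]
50. n0.fin = 5  [S.ok + A.sig - 25]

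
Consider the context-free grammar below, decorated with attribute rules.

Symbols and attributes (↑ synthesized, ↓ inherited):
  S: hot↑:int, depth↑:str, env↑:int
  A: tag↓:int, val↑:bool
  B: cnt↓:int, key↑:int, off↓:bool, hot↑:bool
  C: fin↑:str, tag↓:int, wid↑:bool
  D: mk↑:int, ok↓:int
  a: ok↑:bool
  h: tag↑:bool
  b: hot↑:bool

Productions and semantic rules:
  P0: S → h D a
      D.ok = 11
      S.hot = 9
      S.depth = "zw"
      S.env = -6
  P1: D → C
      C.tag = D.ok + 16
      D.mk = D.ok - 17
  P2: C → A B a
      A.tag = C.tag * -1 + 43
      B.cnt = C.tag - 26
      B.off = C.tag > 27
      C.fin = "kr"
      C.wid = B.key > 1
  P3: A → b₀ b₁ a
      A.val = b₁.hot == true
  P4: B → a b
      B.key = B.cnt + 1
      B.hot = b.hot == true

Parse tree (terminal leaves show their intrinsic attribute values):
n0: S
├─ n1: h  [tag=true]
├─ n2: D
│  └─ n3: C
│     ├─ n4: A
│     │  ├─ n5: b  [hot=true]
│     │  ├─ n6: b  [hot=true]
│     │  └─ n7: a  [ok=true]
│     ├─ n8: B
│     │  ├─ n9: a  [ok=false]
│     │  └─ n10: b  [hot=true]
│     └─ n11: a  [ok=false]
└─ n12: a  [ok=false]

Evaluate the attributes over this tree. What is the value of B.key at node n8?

2

1. n1.tag = true  [terminal]
2. n2.ok = 11  [11]
3. n3.tag = 27  [D.ok + 16]
4. n4.tag = 16  [C.tag * -1 + 43]
5. n5.hot = true  [terminal]
6. n6.hot = true  [terminal]
7. n7.ok = true  [terminal]
8. n4.val = true  [b₁.hot == true]
9. n8.cnt = 1  [C.tag - 26]
10. n8.off = false  [C.tag > 27]
11. n9.ok = false  [terminal]
12. n10.hot = true  [terminal]
13. n8.key = 2  [B.cnt + 1]
14. n8.hot = true  [b.hot == true]
15. n11.ok = false  [terminal]
16. n3.fin = "kr"  ["kr"]
17. n3.wid = true  [B.key > 1]
18. n2.mk = -6  [D.ok - 17]
19. n12.ok = false  [terminal]
20. n0.hot = 9  [9]
21. n0.depth = "zw"  ["zw"]
22. n0.env = -6  [-6]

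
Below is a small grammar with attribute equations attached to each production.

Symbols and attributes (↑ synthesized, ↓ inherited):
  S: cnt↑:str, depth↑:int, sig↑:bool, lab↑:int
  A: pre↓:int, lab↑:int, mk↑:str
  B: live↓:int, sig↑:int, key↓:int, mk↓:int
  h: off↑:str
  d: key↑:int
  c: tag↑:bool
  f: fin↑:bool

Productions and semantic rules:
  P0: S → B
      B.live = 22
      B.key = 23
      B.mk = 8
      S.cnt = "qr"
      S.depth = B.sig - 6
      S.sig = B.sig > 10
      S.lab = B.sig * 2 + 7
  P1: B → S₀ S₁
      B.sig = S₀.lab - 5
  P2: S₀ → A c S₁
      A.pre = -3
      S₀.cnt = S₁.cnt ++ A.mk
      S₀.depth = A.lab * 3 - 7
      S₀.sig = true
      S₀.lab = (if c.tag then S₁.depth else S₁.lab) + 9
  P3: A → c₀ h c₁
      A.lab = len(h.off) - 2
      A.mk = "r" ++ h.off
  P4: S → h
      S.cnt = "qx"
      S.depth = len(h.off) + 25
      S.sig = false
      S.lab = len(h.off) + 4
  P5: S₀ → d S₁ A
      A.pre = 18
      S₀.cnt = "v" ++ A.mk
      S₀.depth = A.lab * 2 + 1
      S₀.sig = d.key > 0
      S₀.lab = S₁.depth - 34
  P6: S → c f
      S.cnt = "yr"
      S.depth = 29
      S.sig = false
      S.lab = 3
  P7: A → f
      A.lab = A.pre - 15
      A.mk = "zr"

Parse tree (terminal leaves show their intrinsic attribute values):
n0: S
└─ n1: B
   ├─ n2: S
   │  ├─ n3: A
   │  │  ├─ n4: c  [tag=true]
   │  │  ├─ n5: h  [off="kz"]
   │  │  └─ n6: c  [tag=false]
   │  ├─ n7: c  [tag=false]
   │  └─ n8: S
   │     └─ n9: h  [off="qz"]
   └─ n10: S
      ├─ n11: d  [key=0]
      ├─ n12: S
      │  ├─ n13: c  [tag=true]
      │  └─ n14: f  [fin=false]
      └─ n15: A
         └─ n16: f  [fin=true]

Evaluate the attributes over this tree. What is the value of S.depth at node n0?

4

1. n1.live = 22  [22]
2. n1.key = 23  [23]
3. n1.mk = 8  [8]
4. n3.pre = -3  [-3]
5. n4.tag = true  [terminal]
6. n5.off = "kz"  [terminal]
7. n6.tag = false  [terminal]
8. n3.lab = 0  [len(h.off) - 2]
9. n3.mk = "rkz"  ["r" ++ h.off]
10. n7.tag = false  [terminal]
11. n9.off = "qz"  [terminal]
12. n8.cnt = "qx"  ["qx"]
13. n8.depth = 27  [len(h.off) + 25]
14. n8.sig = false  [false]
15. n8.lab = 6  [len(h.off) + 4]
16. n2.cnt = "qxrkz"  [S₁.cnt ++ A.mk]
17. n2.depth = -7  [A.lab * 3 - 7]
18. n2.sig = true  [true]
19. n2.lab = 15  [(if c.tag then S₁.depth else S₁.lab) + 9]
20. n11.key = 0  [terminal]
21. n13.tag = true  [terminal]
22. n14.fin = false  [terminal]
23. n12.cnt = "yr"  ["yr"]
24. n12.depth = 29  [29]
25. n12.sig = false  [false]
26. n12.lab = 3  [3]
27. n15.pre = 18  [18]
28. n16.fin = true  [terminal]
29. n15.lab = 3  [A.pre - 15]
30. n15.mk = "zr"  ["zr"]
31. n10.cnt = "vzr"  ["v" ++ A.mk]
32. n10.depth = 7  [A.lab * 2 + 1]
33. n10.sig = false  [d.key > 0]
34. n10.lab = -5  [S₁.depth - 34]
35. n1.sig = 10  [S₀.lab - 5]
36. n0.cnt = "qr"  ["qr"]
37. n0.depth = 4  [B.sig - 6]
38. n0.sig = false  [B.sig > 10]
39. n0.lab = 27  [B.sig * 2 + 7]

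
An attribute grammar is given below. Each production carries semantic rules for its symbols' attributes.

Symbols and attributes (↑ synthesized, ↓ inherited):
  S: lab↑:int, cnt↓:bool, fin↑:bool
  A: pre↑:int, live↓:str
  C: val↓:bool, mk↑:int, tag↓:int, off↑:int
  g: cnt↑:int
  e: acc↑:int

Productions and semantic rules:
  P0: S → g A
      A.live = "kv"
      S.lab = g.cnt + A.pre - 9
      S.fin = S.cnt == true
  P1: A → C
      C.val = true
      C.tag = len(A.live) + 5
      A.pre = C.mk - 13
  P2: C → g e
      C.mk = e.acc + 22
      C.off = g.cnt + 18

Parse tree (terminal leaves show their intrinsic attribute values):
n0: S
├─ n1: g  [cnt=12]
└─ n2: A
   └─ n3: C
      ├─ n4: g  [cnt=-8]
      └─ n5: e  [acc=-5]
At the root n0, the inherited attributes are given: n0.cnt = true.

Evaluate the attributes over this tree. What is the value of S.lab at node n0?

1. n0.cnt = true  [given at root]
2. n1.cnt = 12  [terminal]
3. n2.live = "kv"  ["kv"]
4. n3.val = true  [true]
5. n3.tag = 7  [len(A.live) + 5]
6. n4.cnt = -8  [terminal]
7. n5.acc = -5  [terminal]
8. n3.mk = 17  [e.acc + 22]
9. n3.off = 10  [g.cnt + 18]
10. n2.pre = 4  [C.mk - 13]
11. n0.lab = 7  [g.cnt + A.pre - 9]
12. n0.fin = true  [S.cnt == true]

7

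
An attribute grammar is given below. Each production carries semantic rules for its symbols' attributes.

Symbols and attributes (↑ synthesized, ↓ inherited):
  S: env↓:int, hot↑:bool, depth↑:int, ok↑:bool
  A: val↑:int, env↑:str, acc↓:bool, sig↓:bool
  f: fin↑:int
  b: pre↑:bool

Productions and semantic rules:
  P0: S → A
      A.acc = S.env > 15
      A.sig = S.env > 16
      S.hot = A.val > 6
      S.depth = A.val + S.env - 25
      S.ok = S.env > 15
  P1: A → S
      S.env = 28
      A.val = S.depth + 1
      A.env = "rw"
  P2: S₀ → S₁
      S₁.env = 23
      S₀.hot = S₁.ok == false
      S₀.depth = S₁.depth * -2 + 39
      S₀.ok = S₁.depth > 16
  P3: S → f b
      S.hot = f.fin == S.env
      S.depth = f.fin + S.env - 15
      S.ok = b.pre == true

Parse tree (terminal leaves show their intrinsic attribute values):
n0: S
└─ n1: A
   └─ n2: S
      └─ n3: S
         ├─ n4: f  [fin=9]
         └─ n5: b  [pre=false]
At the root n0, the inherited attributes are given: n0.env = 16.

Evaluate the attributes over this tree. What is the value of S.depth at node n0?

1. n0.env = 16  [given at root]
2. n1.acc = true  [S.env > 15]
3. n1.sig = false  [S.env > 16]
4. n2.env = 28  [28]
5. n3.env = 23  [23]
6. n4.fin = 9  [terminal]
7. n5.pre = false  [terminal]
8. n3.hot = false  [f.fin == S.env]
9. n3.depth = 17  [f.fin + S.env - 15]
10. n3.ok = false  [b.pre == true]
11. n2.hot = true  [S₁.ok == false]
12. n2.depth = 5  [S₁.depth * -2 + 39]
13. n2.ok = true  [S₁.depth > 16]
14. n1.val = 6  [S.depth + 1]
15. n1.env = "rw"  ["rw"]
16. n0.hot = false  [A.val > 6]
17. n0.depth = -3  [A.val + S.env - 25]
18. n0.ok = true  [S.env > 15]

-3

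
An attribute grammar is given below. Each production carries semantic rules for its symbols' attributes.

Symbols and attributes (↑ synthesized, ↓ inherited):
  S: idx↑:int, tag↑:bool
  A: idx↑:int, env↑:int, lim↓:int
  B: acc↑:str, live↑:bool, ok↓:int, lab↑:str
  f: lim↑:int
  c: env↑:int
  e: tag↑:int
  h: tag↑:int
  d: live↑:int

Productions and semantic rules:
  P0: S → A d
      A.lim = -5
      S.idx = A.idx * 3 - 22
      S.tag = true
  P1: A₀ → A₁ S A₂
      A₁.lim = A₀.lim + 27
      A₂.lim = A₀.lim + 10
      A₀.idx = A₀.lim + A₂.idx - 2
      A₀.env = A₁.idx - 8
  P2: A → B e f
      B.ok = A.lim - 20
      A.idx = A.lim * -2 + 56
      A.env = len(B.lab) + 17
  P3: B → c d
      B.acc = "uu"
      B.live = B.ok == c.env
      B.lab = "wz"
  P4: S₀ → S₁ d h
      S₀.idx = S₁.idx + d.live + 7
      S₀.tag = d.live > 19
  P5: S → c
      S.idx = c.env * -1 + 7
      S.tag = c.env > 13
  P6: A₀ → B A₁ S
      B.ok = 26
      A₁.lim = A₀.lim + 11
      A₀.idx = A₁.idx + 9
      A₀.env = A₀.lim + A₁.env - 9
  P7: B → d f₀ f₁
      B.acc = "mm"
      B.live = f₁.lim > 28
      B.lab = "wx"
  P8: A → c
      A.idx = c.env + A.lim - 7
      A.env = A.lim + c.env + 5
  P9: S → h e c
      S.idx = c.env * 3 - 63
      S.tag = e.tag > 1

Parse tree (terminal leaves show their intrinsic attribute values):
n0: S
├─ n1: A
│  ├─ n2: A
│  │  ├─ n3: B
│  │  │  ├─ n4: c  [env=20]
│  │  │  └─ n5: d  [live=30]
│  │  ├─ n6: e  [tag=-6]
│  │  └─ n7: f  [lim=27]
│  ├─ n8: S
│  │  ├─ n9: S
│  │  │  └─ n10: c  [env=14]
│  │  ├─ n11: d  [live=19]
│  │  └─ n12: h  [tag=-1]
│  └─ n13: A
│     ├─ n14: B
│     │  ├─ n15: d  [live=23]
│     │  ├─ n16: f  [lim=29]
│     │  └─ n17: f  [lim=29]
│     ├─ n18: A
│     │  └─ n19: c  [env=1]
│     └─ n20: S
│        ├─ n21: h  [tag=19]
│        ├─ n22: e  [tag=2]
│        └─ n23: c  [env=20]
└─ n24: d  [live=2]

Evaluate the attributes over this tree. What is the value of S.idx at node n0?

14

1. n1.lim = -5  [-5]
2. n2.lim = 22  [A₀.lim + 27]
3. n3.ok = 2  [A.lim - 20]
4. n4.env = 20  [terminal]
5. n5.live = 30  [terminal]
6. n3.acc = "uu"  ["uu"]
7. n3.live = false  [B.ok == c.env]
8. n3.lab = "wz"  ["wz"]
9. n6.tag = -6  [terminal]
10. n7.lim = 27  [terminal]
11. n2.idx = 12  [A.lim * -2 + 56]
12. n2.env = 19  [len(B.lab) + 17]
13. n10.env = 14  [terminal]
14. n9.idx = -7  [c.env * -1 + 7]
15. n9.tag = true  [c.env > 13]
16. n11.live = 19  [terminal]
17. n12.tag = -1  [terminal]
18. n8.idx = 19  [S₁.idx + d.live + 7]
19. n8.tag = false  [d.live > 19]
20. n13.lim = 5  [A₀.lim + 10]
21. n14.ok = 26  [26]
22. n15.live = 23  [terminal]
23. n16.lim = 29  [terminal]
24. n17.lim = 29  [terminal]
25. n14.acc = "mm"  ["mm"]
26. n14.live = true  [f₁.lim > 28]
27. n14.lab = "wx"  ["wx"]
28. n18.lim = 16  [A₀.lim + 11]
29. n19.env = 1  [terminal]
30. n18.idx = 10  [c.env + A.lim - 7]
31. n18.env = 22  [A.lim + c.env + 5]
32. n21.tag = 19  [terminal]
33. n22.tag = 2  [terminal]
34. n23.env = 20  [terminal]
35. n20.idx = -3  [c.env * 3 - 63]
36. n20.tag = true  [e.tag > 1]
37. n13.idx = 19  [A₁.idx + 9]
38. n13.env = 18  [A₀.lim + A₁.env - 9]
39. n1.idx = 12  [A₀.lim + A₂.idx - 2]
40. n1.env = 4  [A₁.idx - 8]
41. n24.live = 2  [terminal]
42. n0.idx = 14  [A.idx * 3 - 22]
43. n0.tag = true  [true]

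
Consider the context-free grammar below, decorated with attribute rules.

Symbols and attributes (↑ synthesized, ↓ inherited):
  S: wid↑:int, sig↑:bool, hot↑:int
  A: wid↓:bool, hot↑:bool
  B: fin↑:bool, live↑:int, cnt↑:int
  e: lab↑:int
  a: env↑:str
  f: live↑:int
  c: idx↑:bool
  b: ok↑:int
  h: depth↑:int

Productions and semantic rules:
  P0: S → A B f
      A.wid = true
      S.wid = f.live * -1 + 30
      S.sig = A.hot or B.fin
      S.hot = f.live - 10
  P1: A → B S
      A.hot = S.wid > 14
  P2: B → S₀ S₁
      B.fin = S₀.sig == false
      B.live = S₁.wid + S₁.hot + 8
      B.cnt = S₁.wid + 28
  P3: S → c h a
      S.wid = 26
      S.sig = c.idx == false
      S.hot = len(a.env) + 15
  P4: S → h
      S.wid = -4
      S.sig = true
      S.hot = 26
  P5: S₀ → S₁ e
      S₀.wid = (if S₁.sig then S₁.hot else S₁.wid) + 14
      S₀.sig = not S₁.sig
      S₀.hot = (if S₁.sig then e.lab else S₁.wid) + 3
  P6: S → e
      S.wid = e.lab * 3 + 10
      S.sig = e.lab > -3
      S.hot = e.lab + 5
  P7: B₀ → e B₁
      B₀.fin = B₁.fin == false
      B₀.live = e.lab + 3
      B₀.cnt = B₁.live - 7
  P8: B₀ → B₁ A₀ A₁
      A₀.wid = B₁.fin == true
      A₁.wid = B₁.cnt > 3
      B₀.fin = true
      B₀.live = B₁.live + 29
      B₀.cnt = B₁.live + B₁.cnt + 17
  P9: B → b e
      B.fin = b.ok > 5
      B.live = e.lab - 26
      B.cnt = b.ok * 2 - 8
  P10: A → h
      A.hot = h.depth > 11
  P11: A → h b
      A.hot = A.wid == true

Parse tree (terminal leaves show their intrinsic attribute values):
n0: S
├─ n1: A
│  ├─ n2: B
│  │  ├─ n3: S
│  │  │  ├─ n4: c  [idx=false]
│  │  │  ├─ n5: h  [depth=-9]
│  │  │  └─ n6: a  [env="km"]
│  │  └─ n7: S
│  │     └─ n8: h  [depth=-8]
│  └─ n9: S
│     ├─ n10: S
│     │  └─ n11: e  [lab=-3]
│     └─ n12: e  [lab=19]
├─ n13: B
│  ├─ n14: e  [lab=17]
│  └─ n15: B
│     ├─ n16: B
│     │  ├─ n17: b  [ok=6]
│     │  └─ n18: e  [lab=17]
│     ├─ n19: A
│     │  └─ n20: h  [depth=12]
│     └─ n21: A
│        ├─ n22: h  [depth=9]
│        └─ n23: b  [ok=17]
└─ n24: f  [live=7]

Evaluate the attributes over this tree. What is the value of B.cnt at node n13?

13

1. n1.wid = true  [true]
2. n4.idx = false  [terminal]
3. n5.depth = -9  [terminal]
4. n6.env = "km"  [terminal]
5. n3.wid = 26  [26]
6. n3.sig = true  [c.idx == false]
7. n3.hot = 17  [len(a.env) + 15]
8. n8.depth = -8  [terminal]
9. n7.wid = -4  [-4]
10. n7.sig = true  [true]
11. n7.hot = 26  [26]
12. n2.fin = false  [S₀.sig == false]
13. n2.live = 30  [S₁.wid + S₁.hot + 8]
14. n2.cnt = 24  [S₁.wid + 28]
15. n11.lab = -3  [terminal]
16. n10.wid = 1  [e.lab * 3 + 10]
17. n10.sig = false  [e.lab > -3]
18. n10.hot = 2  [e.lab + 5]
19. n12.lab = 19  [terminal]
20. n9.wid = 15  [(if S₁.sig then S₁.hot else S₁.wid) + 14]
21. n9.sig = true  [not S₁.sig]
22. n9.hot = 4  [(if S₁.sig then e.lab else S₁.wid) + 3]
23. n1.hot = true  [S.wid > 14]
24. n14.lab = 17  [terminal]
25. n17.ok = 6  [terminal]
26. n18.lab = 17  [terminal]
27. n16.fin = true  [b.ok > 5]
28. n16.live = -9  [e.lab - 26]
29. n16.cnt = 4  [b.ok * 2 - 8]
30. n19.wid = true  [B₁.fin == true]
31. n20.depth = 12  [terminal]
32. n19.hot = true  [h.depth > 11]
33. n21.wid = true  [B₁.cnt > 3]
34. n22.depth = 9  [terminal]
35. n23.ok = 17  [terminal]
36. n21.hot = true  [A.wid == true]
37. n15.fin = true  [true]
38. n15.live = 20  [B₁.live + 29]
39. n15.cnt = 12  [B₁.live + B₁.cnt + 17]
40. n13.fin = false  [B₁.fin == false]
41. n13.live = 20  [e.lab + 3]
42. n13.cnt = 13  [B₁.live - 7]
43. n24.live = 7  [terminal]
44. n0.wid = 23  [f.live * -1 + 30]
45. n0.sig = true  [A.hot or B.fin]
46. n0.hot = -3  [f.live - 10]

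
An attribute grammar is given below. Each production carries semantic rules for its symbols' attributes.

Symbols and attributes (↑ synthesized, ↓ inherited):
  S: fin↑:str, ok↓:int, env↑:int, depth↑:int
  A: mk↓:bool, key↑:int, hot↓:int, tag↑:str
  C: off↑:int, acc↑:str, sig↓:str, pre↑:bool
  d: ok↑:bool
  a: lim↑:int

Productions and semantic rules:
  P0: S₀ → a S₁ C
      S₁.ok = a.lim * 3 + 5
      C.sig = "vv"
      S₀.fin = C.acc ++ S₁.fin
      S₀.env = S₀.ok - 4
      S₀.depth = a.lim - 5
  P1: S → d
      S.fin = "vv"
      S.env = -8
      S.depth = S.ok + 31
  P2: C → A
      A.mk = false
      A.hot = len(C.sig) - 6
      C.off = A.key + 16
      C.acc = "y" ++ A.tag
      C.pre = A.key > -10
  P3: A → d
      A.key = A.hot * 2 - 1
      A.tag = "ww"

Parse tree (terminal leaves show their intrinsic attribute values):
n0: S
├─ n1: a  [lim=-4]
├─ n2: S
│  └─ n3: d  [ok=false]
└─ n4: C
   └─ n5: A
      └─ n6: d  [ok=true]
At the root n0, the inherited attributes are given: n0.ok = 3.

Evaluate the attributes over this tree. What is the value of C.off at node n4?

1. n0.ok = 3  [given at root]
2. n1.lim = -4  [terminal]
3. n2.ok = -7  [a.lim * 3 + 5]
4. n3.ok = false  [terminal]
5. n2.fin = "vv"  ["vv"]
6. n2.env = -8  [-8]
7. n2.depth = 24  [S.ok + 31]
8. n4.sig = "vv"  ["vv"]
9. n5.mk = false  [false]
10. n5.hot = -4  [len(C.sig) - 6]
11. n6.ok = true  [terminal]
12. n5.key = -9  [A.hot * 2 - 1]
13. n5.tag = "ww"  ["ww"]
14. n4.off = 7  [A.key + 16]
15. n4.acc = "yww"  ["y" ++ A.tag]
16. n4.pre = true  [A.key > -10]
17. n0.fin = "ywwvv"  [C.acc ++ S₁.fin]
18. n0.env = -1  [S₀.ok - 4]
19. n0.depth = -9  [a.lim - 5]

7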